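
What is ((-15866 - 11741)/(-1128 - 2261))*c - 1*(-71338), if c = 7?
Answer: 241957731/3389 ≈ 71395.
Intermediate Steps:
((-15866 - 11741)/(-1128 - 2261))*c - 1*(-71338) = ((-15866 - 11741)/(-1128 - 2261))*7 - 1*(-71338) = -27607/(-3389)*7 + 71338 = -27607*(-1/3389)*7 + 71338 = (27607/3389)*7 + 71338 = 193249/3389 + 71338 = 241957731/3389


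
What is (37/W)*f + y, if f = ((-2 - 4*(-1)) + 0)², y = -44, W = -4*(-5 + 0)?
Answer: -183/5 ≈ -36.600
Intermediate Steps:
W = 20 (W = -4*(-5) = 20)
f = 4 (f = ((-2 + 4) + 0)² = (2 + 0)² = 2² = 4)
(37/W)*f + y = (37/20)*4 - 44 = 37/5 - 44 = -183/5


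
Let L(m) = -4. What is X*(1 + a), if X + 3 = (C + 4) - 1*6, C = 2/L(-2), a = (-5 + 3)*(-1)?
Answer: -33/2 ≈ -16.500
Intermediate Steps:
a = 2 (a = -2*(-1) = 2)
C = -1/2 (C = 2/(-4) = 2*(-1/4) = -1/2 ≈ -0.50000)
X = -11/2 (X = -3 + ((-1/2 + 4) - 1*6) = -3 + (7/2 - 6) = -3 - 5/2 = -11/2 ≈ -5.5000)
X*(1 + a) = -11*(1 + 2)/2 = -11/2*3 = -33/2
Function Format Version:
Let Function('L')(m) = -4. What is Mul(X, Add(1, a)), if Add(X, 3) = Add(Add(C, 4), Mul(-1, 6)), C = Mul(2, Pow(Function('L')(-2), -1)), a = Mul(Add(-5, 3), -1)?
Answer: Rational(-33, 2) ≈ -16.500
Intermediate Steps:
a = 2 (a = Mul(-2, -1) = 2)
C = Rational(-1, 2) (C = Mul(2, Pow(-4, -1)) = Mul(2, Rational(-1, 4)) = Rational(-1, 2) ≈ -0.50000)
X = Rational(-11, 2) (X = Add(-3, Add(Add(Rational(-1, 2), 4), Mul(-1, 6))) = Add(-3, Add(Rational(7, 2), -6)) = Add(-3, Rational(-5, 2)) = Rational(-11, 2) ≈ -5.5000)
Mul(X, Add(1, a)) = Mul(Rational(-11, 2), Add(1, 2)) = Mul(Rational(-11, 2), 3) = Rational(-33, 2)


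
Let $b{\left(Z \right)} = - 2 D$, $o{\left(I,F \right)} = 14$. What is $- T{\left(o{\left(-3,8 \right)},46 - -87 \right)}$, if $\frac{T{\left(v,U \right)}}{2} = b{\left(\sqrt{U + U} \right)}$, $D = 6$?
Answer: $24$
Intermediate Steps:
$b{\left(Z \right)} = -12$ ($b{\left(Z \right)} = \left(-2\right) 6 = -12$)
$T{\left(v,U \right)} = -24$ ($T{\left(v,U \right)} = 2 \left(-12\right) = -24$)
$- T{\left(o{\left(-3,8 \right)},46 - -87 \right)} = \left(-1\right) \left(-24\right) = 24$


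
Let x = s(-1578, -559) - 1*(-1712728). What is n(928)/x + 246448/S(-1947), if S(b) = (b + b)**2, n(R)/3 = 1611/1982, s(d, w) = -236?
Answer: 209139254160025/12866609030507496 ≈ 0.016254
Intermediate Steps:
n(R) = 4833/1982 (n(R) = 3*(1611/1982) = 4833/1982)
S(b) = 4*b**2 (S(b) = (2*b)**2 = 4*b**2)
x = 1712492 (x = -236 - 1*(-1712728) = -236 + 1712728 = 1712492)
n(928)/x + 246448/S(-1947) = (4833/1982)/1712492 + 246448/((4*(-1947)**2)) = (4833/1982)*(1/1712492) + 246448/((4*3790809)) = 4833/3394159144 + 246448/15163236 = 4833/3394159144 + 246448*(1/15163236) = 4833/3394159144 + 61612/3790809 = 209139254160025/12866609030507496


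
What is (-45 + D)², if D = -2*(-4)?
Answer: 1369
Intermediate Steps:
D = 8
(-45 + D)² = (-45 + 8)² = (-37)² = 1369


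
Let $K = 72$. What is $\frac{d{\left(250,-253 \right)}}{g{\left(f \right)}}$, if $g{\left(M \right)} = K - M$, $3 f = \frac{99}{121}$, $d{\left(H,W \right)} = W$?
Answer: $- \frac{2783}{789} \approx -3.5272$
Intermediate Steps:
$f = \frac{3}{11}$ ($f = \frac{99 \cdot \frac{1}{121}}{3} = \frac{1}{3} \cdot \frac{9}{11} = \frac{3}{11} \approx 0.27273$)
$g{\left(M \right)} = 72 - M$
$\frac{d{\left(250,-253 \right)}}{g{\left(f \right)}} = - \frac{253}{72 - \frac{3}{11}} = - \frac{253}{\frac{789}{11}} = \left(-253\right) \frac{11}{789} = - \frac{2783}{789}$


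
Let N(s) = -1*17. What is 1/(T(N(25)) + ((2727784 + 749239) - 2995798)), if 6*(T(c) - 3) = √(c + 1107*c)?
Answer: 4331052/2084223496565 - 3*I*√4709/2084223496565 ≈ 2.078e-6 - 9.8774e-11*I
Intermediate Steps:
N(s) = -17
T(c) = 3 + √277*√c/3 (T(c) = 3 + √(c + 1107*c)/6 = 3 + √(1108*c)/6 = 3 + (2*√277*√c)/6 = 3 + √277*√c/3)
1/(T(N(25)) + ((2727784 + 749239) - 2995798)) = 1/((3 + √277*√(-17)/3) + ((2727784 + 749239) - 2995798)) = 1/((3 + √277*(I*√17)/3) + (3477023 - 2995798)) = 1/((3 + I*√4709/3) + 481225) = 1/(481228 + I*√4709/3)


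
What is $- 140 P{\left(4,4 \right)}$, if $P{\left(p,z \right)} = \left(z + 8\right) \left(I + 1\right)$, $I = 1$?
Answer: $-3360$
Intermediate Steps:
$P{\left(p,z \right)} = 16 + 2 z$ ($P{\left(p,z \right)} = \left(z + 8\right) \left(1 + 1\right) = \left(8 + z\right) 2 = 16 + 2 z$)
$- 140 P{\left(4,4 \right)} = - 140 \left(16 + 2 \cdot 4\right) = - 140 \left(16 + 8\right) = \left(-140\right) 24 = -3360$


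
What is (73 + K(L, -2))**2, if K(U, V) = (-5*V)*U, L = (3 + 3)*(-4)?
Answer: 27889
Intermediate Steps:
L = -24 (L = 6*(-4) = -24)
K(U, V) = -5*U*V
(73 + K(L, -2))**2 = (73 - 5*(-24)*(-2))**2 = (73 - 240)**2 = (-167)**2 = 27889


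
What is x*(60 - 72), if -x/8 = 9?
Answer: 864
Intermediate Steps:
x = -72 (x = -8*9 = -72)
x*(60 - 72) = -72*(60 - 72) = -72*(-12) = 864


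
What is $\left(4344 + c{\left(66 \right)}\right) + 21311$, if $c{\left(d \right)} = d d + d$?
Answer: $30077$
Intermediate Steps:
$c{\left(d \right)} = d + d^{2}$ ($c{\left(d \right)} = d^{2} + d = d + d^{2}$)
$\left(4344 + c{\left(66 \right)}\right) + 21311 = \left(4344 + 66 \left(1 + 66\right)\right) + 21311 = \left(4344 + 66 \cdot 67\right) + 21311 = \left(4344 + 4422\right) + 21311 = 8766 + 21311 = 30077$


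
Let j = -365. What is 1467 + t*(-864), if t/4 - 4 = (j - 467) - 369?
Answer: 4138299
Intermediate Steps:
t = -4788 (t = 16 + 4*((-365 - 467) - 369) = 16 + 4*(-832 - 369) = 16 + 4*(-1201) = 16 - 4804 = -4788)
1467 + t*(-864) = 1467 - 4788*(-864) = 1467 + 4136832 = 4138299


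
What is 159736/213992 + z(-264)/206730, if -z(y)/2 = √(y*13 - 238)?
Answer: 19967/26749 - I*√3670/103365 ≈ 0.74646 - 0.00058608*I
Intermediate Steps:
z(y) = -2*√(-238 + 13*y) (z(y) = -2*√(y*13 - 238) = -2*√(13*y - 238) = -2*√(-238 + 13*y))
159736/213992 + z(-264)/206730 = 159736/213992 - 2*√(-238 + 13*(-264))/206730 = 159736*(1/213992) - 2*√(-238 - 3432)*(1/206730) = 19967/26749 - 2*I*√3670*(1/206730) = 19967/26749 - I*√3670/103365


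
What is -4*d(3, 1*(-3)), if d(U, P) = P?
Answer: 12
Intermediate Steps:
-4*d(3, 1*(-3)) = -4*(-3) = 12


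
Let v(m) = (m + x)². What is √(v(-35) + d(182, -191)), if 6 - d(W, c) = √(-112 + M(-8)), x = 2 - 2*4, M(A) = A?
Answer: √(1687 - 2*I*√30) ≈ 41.073 - 0.1334*I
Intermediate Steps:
x = -6 (x = 2 - 8 = -6)
d(W, c) = 6 - 2*I*√30 (d(W, c) = 6 - √(-112 - 8) = 6 - √(-120) = 6 - 2*I*√30)
v(m) = (-6 + m)² (v(m) = (m - 6)² = (-6 + m)²)
√(v(-35) + d(182, -191)) = √((-6 - 35)² + (6 - 2*I*√30)) = √((-41)² + (6 - 2*I*√30)) = √(1681 + (6 - 2*I*√30)) = √(1687 - 2*I*√30)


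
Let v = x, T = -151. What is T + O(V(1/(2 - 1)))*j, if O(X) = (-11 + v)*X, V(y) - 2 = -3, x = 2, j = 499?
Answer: 4340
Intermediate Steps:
v = 2
V(y) = -1 (V(y) = 2 - 3 = -1)
O(X) = -9*X (O(X) = (-11 + 2)*X = -9*X)
T + O(V(1/(2 - 1)))*j = -151 - 9*(-1)*499 = -151 + 9*499 = -151 + 4491 = 4340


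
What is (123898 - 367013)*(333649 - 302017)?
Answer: -7690213680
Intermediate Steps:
(123898 - 367013)*(333649 - 302017) = -243115*31632 = -7690213680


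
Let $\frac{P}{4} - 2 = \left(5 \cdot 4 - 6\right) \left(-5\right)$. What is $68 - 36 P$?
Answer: $9860$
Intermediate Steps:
$P = -272$ ($P = 8 + 4 \left(5 \cdot 4 - 6\right) \left(-5\right) = 8 + 4 \left(20 - 6\right) \left(-5\right) = 8 + 4 \cdot 14 \left(-5\right) = 8 + 4 \left(-70\right) = 8 - 280 = -272$)
$68 - 36 P = 68 - -9792 = 68 + 9792 = 9860$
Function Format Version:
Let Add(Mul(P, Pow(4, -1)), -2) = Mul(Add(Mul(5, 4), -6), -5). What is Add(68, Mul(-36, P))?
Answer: 9860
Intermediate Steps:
P = -272 (P = Add(8, Mul(4, Mul(Add(Mul(5, 4), -6), -5))) = Add(8, Mul(4, Mul(Add(20, -6), -5))) = Add(8, Mul(4, Mul(14, -5))) = Add(8, Mul(4, -70)) = Add(8, -280) = -272)
Add(68, Mul(-36, P)) = Add(68, Mul(-36, -272)) = Add(68, 9792) = 9860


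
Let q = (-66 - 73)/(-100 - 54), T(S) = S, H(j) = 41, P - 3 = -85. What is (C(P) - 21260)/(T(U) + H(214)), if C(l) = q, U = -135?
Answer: 3273901/14476 ≈ 226.16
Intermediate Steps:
P = -82 (P = 3 - 85 = -82)
q = 139/154 (q = -139/(-154) = -139*(-1/154) = 139/154 ≈ 0.90260)
C(l) = 139/154
(C(P) - 21260)/(T(U) + H(214)) = (139/154 - 21260)/(-135 + 41) = -3273901/154/(-94) = -3273901/154*(-1/94) = 3273901/14476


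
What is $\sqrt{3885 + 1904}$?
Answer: $\sqrt{5789} \approx 76.085$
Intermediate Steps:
$\sqrt{3885 + 1904} = \sqrt{5789}$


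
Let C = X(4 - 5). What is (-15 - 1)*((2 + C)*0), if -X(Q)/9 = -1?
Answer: 0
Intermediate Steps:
X(Q) = 9 (X(Q) = -9*(-1) = 9)
C = 9
(-15 - 1)*((2 + C)*0) = (-15 - 1)*((2 + 9)*0) = -176*0 = -16*0 = 0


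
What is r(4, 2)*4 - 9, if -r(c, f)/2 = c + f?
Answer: -57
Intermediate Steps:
r(c, f) = -2*c - 2*f (r(c, f) = -2*(c + f) = -2*c - 2*f)
r(4, 2)*4 - 9 = (-2*4 - 2*2)*4 - 9 = (-8 - 4)*4 - 9 = -12*4 - 9 = -48 - 9 = -57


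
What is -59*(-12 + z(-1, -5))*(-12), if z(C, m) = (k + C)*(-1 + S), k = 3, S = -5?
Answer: -16992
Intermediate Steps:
z(C, m) = -18 - 6*C (z(C, m) = (3 + C)*(-1 - 5) = (3 + C)*(-6) = -18 - 6*C)
-59*(-12 + z(-1, -5))*(-12) = -59*(-12 + (-18 - 6*(-1)))*(-12) = -59*(-12 + (-18 + 6))*(-12) = -59*(-12 - 12)*(-12) = -(-1416)*(-12) = -59*288 = -16992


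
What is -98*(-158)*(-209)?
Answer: -3236156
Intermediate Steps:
-98*(-158)*(-209) = 15484*(-209) = -3236156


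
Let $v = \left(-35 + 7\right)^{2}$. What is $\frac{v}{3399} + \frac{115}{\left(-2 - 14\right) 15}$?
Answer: $- \frac{4505}{18128} \approx -0.24851$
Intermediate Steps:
$v = 784$ ($v = \left(-28\right)^{2} = 784$)
$\frac{v}{3399} + \frac{115}{\left(-2 - 14\right) 15} = \frac{784}{3399} + \frac{115}{\left(-2 - 14\right) 15} = 784 \cdot \frac{1}{3399} + \frac{115}{\left(-16\right) 15} = \frac{784}{3399} + \frac{115}{-240} = \frac{784}{3399} + 115 \left(- \frac{1}{240}\right) = \frac{784}{3399} - \frac{23}{48} = - \frac{4505}{18128}$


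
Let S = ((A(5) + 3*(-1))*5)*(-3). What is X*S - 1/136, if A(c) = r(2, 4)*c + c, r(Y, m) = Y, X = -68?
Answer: 1664639/136 ≈ 12240.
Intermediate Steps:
A(c) = 3*c (A(c) = 2*c + c = 3*c)
S = -180 (S = ((3*5 + 3*(-1))*5)*(-3) = ((15 - 3)*5)*(-3) = (12*5)*(-3) = 60*(-3) = -180)
X*S - 1/136 = -68*(-180) - 1/136 = 12240 - 1*1/136 = 12240 - 1/136 = 1664639/136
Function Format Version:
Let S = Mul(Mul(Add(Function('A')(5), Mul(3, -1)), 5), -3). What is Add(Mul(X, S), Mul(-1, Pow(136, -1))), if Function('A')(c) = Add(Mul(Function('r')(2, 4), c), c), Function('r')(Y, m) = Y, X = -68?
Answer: Rational(1664639, 136) ≈ 12240.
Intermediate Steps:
Function('A')(c) = Mul(3, c) (Function('A')(c) = Add(Mul(2, c), c) = Mul(3, c))
S = -180 (S = Mul(Mul(Add(Mul(3, 5), Mul(3, -1)), 5), -3) = Mul(Mul(Add(15, -3), 5), -3) = Mul(Mul(12, 5), -3) = Mul(60, -3) = -180)
Add(Mul(X, S), Mul(-1, Pow(136, -1))) = Add(Mul(-68, -180), Mul(-1, Pow(136, -1))) = Add(12240, Mul(-1, Rational(1, 136))) = Add(12240, Rational(-1, 136)) = Rational(1664639, 136)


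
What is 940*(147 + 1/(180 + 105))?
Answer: 7876448/57 ≈ 1.3818e+5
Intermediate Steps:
940*(147 + 1/(180 + 105)) = 940*(147 + 1/285) = 940*(41896/285) = 7876448/57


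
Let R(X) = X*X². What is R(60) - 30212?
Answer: 185788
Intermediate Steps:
R(X) = X³
R(60) - 30212 = 60³ - 30212 = 216000 - 30212 = 185788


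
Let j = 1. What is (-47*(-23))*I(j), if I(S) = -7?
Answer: -7567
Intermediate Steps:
(-47*(-23))*I(j) = -47*(-23)*(-7) = 1081*(-7) = -7567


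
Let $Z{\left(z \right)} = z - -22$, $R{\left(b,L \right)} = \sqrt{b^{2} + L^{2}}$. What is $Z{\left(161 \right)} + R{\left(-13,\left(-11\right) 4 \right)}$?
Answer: $183 + \sqrt{2105} \approx 228.88$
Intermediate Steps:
$R{\left(b,L \right)} = \sqrt{L^{2} + b^{2}}$
$Z{\left(z \right)} = 22 + z$ ($Z{\left(z \right)} = z + 22 = 22 + z$)
$Z{\left(161 \right)} + R{\left(-13,\left(-11\right) 4 \right)} = \left(22 + 161\right) + \sqrt{\left(\left(-11\right) 4\right)^{2} + \left(-13\right)^{2}} = 183 + \sqrt{\left(-44\right)^{2} + 169} = 183 + \sqrt{1936 + 169} = 183 + \sqrt{2105}$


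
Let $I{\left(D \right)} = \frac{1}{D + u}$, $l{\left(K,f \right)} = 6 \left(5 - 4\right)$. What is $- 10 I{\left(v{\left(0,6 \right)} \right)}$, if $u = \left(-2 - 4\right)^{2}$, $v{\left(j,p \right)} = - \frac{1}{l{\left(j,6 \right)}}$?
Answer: $- \frac{12}{43} \approx -0.27907$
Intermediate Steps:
$l{\left(K,f \right)} = 6$ ($l{\left(K,f \right)} = 6 \cdot 1 = 6$)
$v{\left(j,p \right)} = - \frac{1}{6}$
$u = 36$ ($u = \left(-6\right)^{2} = 36$)
$I{\left(D \right)} = \frac{1}{36 + D}$ ($I{\left(D \right)} = \frac{1}{D + 36} = \frac{1}{36 + D}$)
$- 10 I{\left(v{\left(0,6 \right)} \right)} = - \frac{10}{36 - \frac{1}{6}} = - \frac{10}{\frac{215}{6}} = \left(-10\right) \frac{6}{215} = - \frac{12}{43}$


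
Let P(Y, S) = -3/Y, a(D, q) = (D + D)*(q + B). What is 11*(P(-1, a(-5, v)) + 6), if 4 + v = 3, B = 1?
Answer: 99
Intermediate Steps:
v = -1 (v = -4 + 3 = -1)
a(D, q) = 2*D*(1 + q) (a(D, q) = (D + D)*(q + 1) = (2*D)*(1 + q) = 2*D*(1 + q))
11*(P(-1, a(-5, v)) + 6) = 11*(-3/(-1) + 6) = 11*(-3*(-1) + 6) = 11*(3 + 6) = 11*9 = 99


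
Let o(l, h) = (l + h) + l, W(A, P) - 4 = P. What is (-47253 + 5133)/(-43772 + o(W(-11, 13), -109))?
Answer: 42120/43847 ≈ 0.96061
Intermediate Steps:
W(A, P) = 4 + P
o(l, h) = h + 2*l (o(l, h) = (h + l) + l = h + 2*l)
(-47253 + 5133)/(-43772 + o(W(-11, 13), -109)) = (-47253 + 5133)/(-43772 + (-109 + 2*(4 + 13))) = -42120/(-43772 + (-109 + 2*17)) = -42120/(-43772 + (-109 + 34)) = -42120/(-43772 - 75) = -42120/(-43847) = -42120*(-1/43847) = 42120/43847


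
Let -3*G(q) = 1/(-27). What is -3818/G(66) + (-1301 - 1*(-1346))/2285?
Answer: -141330897/457 ≈ -3.0926e+5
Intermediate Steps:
G(q) = 1/81 (G(q) = -⅓/(-27) = -⅓*(-1/27) = 1/81)
-3818/G(66) + (-1301 - 1*(-1346))/2285 = -3818/1/81 + (-1301 - 1*(-1346))/2285 = -3818*81 + (-1301 + 1346)*(1/2285) = -309258 + 45*(1/2285) = -309258 + 9/457 = -141330897/457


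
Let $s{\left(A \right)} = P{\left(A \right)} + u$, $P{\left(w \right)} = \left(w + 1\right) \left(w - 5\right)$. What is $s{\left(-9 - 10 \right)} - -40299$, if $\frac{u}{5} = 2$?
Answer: $40741$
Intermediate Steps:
$u = 10$ ($u = 5 \cdot 2 = 10$)
$P{\left(w \right)} = \left(1 + w\right) \left(-5 + w\right)$
$s{\left(A \right)} = 5 + A^{2} - 4 A$ ($s{\left(A \right)} = \left(-5 + A^{2} - 4 A\right) + 10 = 5 + A^{2} - 4 A$)
$s{\left(-9 - 10 \right)} - -40299 = \left(5 + \left(-9 - 10\right)^{2} - 4 \left(-9 - 10\right)\right) - -40299 = \left(5 + \left(-19\right)^{2} - -76\right) + 40299 = \left(5 + 361 + 76\right) + 40299 = 442 + 40299 = 40741$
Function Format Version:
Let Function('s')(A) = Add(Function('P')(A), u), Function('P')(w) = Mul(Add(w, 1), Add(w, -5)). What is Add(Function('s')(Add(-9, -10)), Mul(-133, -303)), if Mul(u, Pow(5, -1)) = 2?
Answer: 40741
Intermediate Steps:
u = 10 (u = Mul(5, 2) = 10)
Function('P')(w) = Mul(Add(1, w), Add(-5, w))
Function('s')(A) = Add(5, Pow(A, 2), Mul(-4, A)) (Function('s')(A) = Add(Add(-5, Pow(A, 2), Mul(-4, A)), 10) = Add(5, Pow(A, 2), Mul(-4, A)))
Add(Function('s')(Add(-9, -10)), Mul(-133, -303)) = Add(Add(5, Pow(Add(-9, -10), 2), Mul(-4, Add(-9, -10))), Mul(-133, -303)) = Add(Add(5, Pow(-19, 2), Mul(-4, -19)), 40299) = Add(Add(5, 361, 76), 40299) = Add(442, 40299) = 40741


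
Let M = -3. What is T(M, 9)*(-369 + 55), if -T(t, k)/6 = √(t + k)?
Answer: 1884*√6 ≈ 4614.8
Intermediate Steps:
T(t, k) = -6*√(k + t) (T(t, k) = -6*√(t + k) = -6*√(k + t))
T(M, 9)*(-369 + 55) = (-6*√(9 - 3))*(-369 + 55) = -6*√6*(-314) = 1884*√6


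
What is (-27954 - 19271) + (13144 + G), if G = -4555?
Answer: -38636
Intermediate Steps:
(-27954 - 19271) + (13144 + G) = (-27954 - 19271) + (13144 - 4555) = -47225 + 8589 = -38636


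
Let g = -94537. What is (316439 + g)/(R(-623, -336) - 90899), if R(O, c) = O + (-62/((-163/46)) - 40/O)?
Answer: -11266963099/4646092131 ≈ -2.4250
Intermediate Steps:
R(O, c) = 2852/163 + O - 40/O (R(O, c) = O + (-62/((-163*1/46)) - 40/O) = O + (-62/(-163/46) - 40/O) = O + (-62*(-46/163) - 40/O) = O + (2852/163 - 40/O) = 2852/163 + O - 40/O)
(316439 + g)/(R(-623, -336) - 90899) = (316439 - 94537)/((2852/163 - 623 - 40/(-623)) - 90899) = 221902/((2852/163 - 623 - 40*(-1/623)) - 90899) = 221902/((2852/163 - 623 + 40/623) - 90899) = 221902/(-61481711/101549 - 90899) = 221902/(-9292184262/101549) = 221902*(-101549/9292184262) = -11266963099/4646092131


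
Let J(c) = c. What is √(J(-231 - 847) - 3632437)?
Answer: I*√3633515 ≈ 1906.2*I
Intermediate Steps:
√(J(-231 - 847) - 3632437) = √((-231 - 847) - 3632437) = √(-1078 - 3632437) = √(-3633515) = I*√3633515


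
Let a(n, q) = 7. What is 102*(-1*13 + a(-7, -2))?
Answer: -612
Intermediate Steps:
102*(-1*13 + a(-7, -2)) = 102*(-1*13 + 7) = 102*(-13 + 7) = 102*(-6) = -612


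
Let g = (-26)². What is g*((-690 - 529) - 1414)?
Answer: -1779908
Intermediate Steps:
g = 676
g*((-690 - 529) - 1414) = 676*((-690 - 529) - 1414) = 676*(-1219 - 1414) = 676*(-2633) = -1779908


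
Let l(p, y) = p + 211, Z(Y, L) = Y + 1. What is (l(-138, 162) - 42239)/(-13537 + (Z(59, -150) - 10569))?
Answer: 21083/12023 ≈ 1.7536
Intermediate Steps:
Z(Y, L) = 1 + Y
l(p, y) = 211 + p
(l(-138, 162) - 42239)/(-13537 + (Z(59, -150) - 10569)) = ((211 - 138) - 42239)/(-13537 + ((1 + 59) - 10569)) = (73 - 42239)/(-13537 + (60 - 10569)) = -42166/(-13537 - 10509) = -42166/(-24046) = -42166*(-1/24046) = 21083/12023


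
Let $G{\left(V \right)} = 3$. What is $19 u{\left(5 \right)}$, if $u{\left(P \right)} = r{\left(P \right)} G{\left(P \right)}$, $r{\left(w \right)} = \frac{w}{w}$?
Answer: $57$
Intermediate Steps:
$r{\left(w \right)} = 1$
$u{\left(P \right)} = 3$ ($u{\left(P \right)} = 1 \cdot 3 = 3$)
$19 u{\left(5 \right)} = 19 \cdot 3 = 57$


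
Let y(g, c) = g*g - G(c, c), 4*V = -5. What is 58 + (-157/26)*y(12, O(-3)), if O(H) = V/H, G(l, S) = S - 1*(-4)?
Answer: -244879/312 ≈ -784.87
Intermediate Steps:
V = -5/4 (V = (1/4)*(-5) = -5/4 ≈ -1.2500)
G(l, S) = 4 + S (G(l, S) = S + 4 = 4 + S)
O(H) = -5/(4*H)
y(g, c) = -4 + g**2 - c (y(g, c) = g*g - (4 + c) = g**2 + (-4 - c) = -4 + g**2 - c)
58 + (-157/26)*y(12, O(-3)) = 58 + (-157/26)*(-4 + 12**2 - (-5)/(4*(-3))) = 58 + (-157*1/26)*(-4 + 144 - (-5)*(-1)/(4*3)) = 58 - 157*(-4 + 144 - 1*5/12)/26 = 58 - 157*(-4 + 144 - 5/12)/26 = 58 - 157/26*1675/12 = 58 - 262975/312 = -244879/312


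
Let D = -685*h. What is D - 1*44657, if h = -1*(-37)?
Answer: -70002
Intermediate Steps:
h = 37
D = -25345 (D = -685*37 = -25345)
D - 1*44657 = -25345 - 1*44657 = -25345 - 44657 = -70002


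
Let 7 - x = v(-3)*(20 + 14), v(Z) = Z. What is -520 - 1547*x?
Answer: -169143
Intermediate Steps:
x = 109 (x = 7 - (-3)*(20 + 14) = 7 - (-3)*34 = 7 - 1*(-102) = 7 + 102 = 109)
-520 - 1547*x = -520 - 1547*109 = -520 - 168623 = -169143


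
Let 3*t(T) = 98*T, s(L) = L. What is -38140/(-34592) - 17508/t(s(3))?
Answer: -75237377/423752 ≈ -177.55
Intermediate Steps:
t(T) = 98*T/3 (t(T) = (98*T)/3 = 98*T/3)
-38140/(-34592) - 17508/t(s(3)) = -38140/(-34592) - 17508/((98/3)*3) = -38140*(-1/34592) - 17508/98 = 9535/8648 - 17508*1/98 = 9535/8648 - 8754/49 = -75237377/423752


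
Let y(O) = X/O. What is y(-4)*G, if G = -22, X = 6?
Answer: 33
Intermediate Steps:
y(O) = 6/O
y(-4)*G = (6/(-4))*(-22) = (6*(-1/4))*(-22) = -3/2*(-22) = 33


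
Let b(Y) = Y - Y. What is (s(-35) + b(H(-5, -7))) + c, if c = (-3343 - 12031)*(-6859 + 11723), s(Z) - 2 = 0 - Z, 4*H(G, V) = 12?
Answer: -74779099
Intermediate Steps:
H(G, V) = 3 (H(G, V) = (¼)*12 = 3)
b(Y) = 0
s(Z) = 2 - Z (s(Z) = 2 + (0 - Z) = 2 - Z)
c = -74779136 (c = -15374*4864 = -74779136)
(s(-35) + b(H(-5, -7))) + c = ((2 - 1*(-35)) + 0) - 74779136 = ((2 + 35) + 0) - 74779136 = (37 + 0) - 74779136 = 37 - 74779136 = -74779099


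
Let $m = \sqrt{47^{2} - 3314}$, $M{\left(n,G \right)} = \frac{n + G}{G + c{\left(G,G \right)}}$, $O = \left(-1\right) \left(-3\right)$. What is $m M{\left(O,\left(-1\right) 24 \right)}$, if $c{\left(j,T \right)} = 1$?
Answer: $\frac{21 i \sqrt{1105}}{23} \approx 30.351 i$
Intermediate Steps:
$O = 3$
$M{\left(n,G \right)} = \frac{G + n}{1 + G}$ ($M{\left(n,G \right)} = \frac{n + G}{G + 1} = \frac{G + n}{1 + G}$)
$m = i \sqrt{1105}$ ($m = \sqrt{2209 - 3314} = \sqrt{-1105} = i \sqrt{1105} \approx 33.242 i$)
$m M{\left(O,\left(-1\right) 24 \right)} = i \sqrt{1105} \frac{\left(-1\right) 24 + 3}{1 - 24} = i \sqrt{1105} \frac{-24 + 3}{1 - 24} = i \sqrt{1105} \frac{1}{-23} \left(-21\right) = i \sqrt{1105} \left(\left(- \frac{1}{23}\right) \left(-21\right)\right) = i \sqrt{1105} \cdot \frac{21}{23} = \frac{21 i \sqrt{1105}}{23}$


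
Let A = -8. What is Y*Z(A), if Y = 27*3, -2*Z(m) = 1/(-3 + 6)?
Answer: -27/2 ≈ -13.500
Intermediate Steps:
Z(m) = -⅙ (Z(m) = -1/(2*(-3 + 6)) = -½/3 = -½*⅓ = -⅙)
Y = 81
Y*Z(A) = 81*(-⅙) = -27/2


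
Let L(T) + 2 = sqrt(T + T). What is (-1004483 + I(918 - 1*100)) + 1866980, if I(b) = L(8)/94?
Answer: 40537360/47 ≈ 8.6250e+5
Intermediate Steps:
L(T) = -2 + sqrt(2)*sqrt(T) (L(T) = -2 + sqrt(T + T) = -2 + sqrt(2*T) = -2 + sqrt(2)*sqrt(T))
I(b) = 1/47 (I(b) = (-2 + sqrt(2)*sqrt(8))/94 = (-2 + sqrt(2)*(2*sqrt(2)))*(1/94) = (-2 + 4)*(1/94) = 2*(1/94) = 1/47)
(-1004483 + I(918 - 1*100)) + 1866980 = (-1004483 + 1/47) + 1866980 = -47210700/47 + 1866980 = 40537360/47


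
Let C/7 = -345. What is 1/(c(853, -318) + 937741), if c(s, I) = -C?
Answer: 1/940156 ≈ 1.0637e-6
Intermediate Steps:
C = -2415 (C = 7*(-345) = -2415)
c(s, I) = 2415 (c(s, I) = -1*(-2415) = 2415)
1/(c(853, -318) + 937741) = 1/(2415 + 937741) = 1/940156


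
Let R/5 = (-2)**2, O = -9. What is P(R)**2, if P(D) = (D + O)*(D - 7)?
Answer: 20449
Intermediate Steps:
R = 20 (R = 5*(-2)**2 = 5*4 = 20)
P(D) = (-9 + D)*(-7 + D) (P(D) = (D - 9)*(D - 7) = (-9 + D)*(-7 + D))
P(R)**2 = (63 + 20**2 - 16*20)**2 = (63 + 400 - 320)**2 = 143**2 = 20449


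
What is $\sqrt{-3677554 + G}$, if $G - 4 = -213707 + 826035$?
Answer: $i \sqrt{3065222} \approx 1750.8 i$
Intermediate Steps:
$G = 612332$ ($G = 4 + \left(-213707 + 826035\right) = 4 + 612328 = 612332$)
$\sqrt{-3677554 + G} = \sqrt{-3677554 + 612332} = \sqrt{-3065222} = i \sqrt{3065222}$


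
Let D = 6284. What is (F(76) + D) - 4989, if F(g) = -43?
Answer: 1252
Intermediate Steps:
(F(76) + D) - 4989 = (-43 + 6284) - 4989 = 6241 - 4989 = 1252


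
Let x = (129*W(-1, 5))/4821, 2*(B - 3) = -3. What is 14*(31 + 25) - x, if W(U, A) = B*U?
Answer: 2519905/3214 ≈ 784.04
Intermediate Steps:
B = 3/2 (B = 3 + (½)*(-3) = 3 - 3/2 = 3/2 ≈ 1.5000)
W(U, A) = 3*U/2
x = -129/3214 (x = (129*((3/2)*(-1)))/4821 = (129*(-3/2))*(1/4821) = -387/2*1/4821 = -129/3214 ≈ -0.040137)
14*(31 + 25) - x = 14*(31 + 25) - 1*(-129/3214) = 14*56 + 129/3214 = 784 + 129/3214 = 2519905/3214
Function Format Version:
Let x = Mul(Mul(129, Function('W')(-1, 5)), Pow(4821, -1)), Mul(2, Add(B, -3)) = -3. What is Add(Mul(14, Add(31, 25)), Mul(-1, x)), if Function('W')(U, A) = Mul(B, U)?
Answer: Rational(2519905, 3214) ≈ 784.04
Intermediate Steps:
B = Rational(3, 2) (B = Add(3, Mul(Rational(1, 2), -3)) = Add(3, Rational(-3, 2)) = Rational(3, 2) ≈ 1.5000)
Function('W')(U, A) = Mul(Rational(3, 2), U)
x = Rational(-129, 3214) (x = Mul(Mul(129, Mul(Rational(3, 2), -1)), Pow(4821, -1)) = Mul(Mul(129, Rational(-3, 2)), Rational(1, 4821)) = Mul(Rational(-387, 2), Rational(1, 4821)) = Rational(-129, 3214) ≈ -0.040137)
Add(Mul(14, Add(31, 25)), Mul(-1, x)) = Add(Mul(14, Add(31, 25)), Mul(-1, Rational(-129, 3214))) = Add(Mul(14, 56), Rational(129, 3214)) = Add(784, Rational(129, 3214)) = Rational(2519905, 3214)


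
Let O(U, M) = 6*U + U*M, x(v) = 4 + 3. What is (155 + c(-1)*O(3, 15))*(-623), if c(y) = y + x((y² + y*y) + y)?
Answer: -332059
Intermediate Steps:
x(v) = 7
c(y) = 7 + y (c(y) = y + 7 = 7 + y)
O(U, M) = 6*U + M*U
(155 + c(-1)*O(3, 15))*(-623) = (155 + (7 - 1)*(3*(6 + 15)))*(-623) = (155 + 6*(3*21))*(-623) = (155 + 6*63)*(-623) = (155 + 378)*(-623) = 533*(-623) = -332059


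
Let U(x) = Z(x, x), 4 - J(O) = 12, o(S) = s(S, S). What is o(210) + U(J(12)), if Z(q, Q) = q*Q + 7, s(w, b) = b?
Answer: 281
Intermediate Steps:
o(S) = S
Z(q, Q) = 7 + Q*q (Z(q, Q) = Q*q + 7 = 7 + Q*q)
J(O) = -8 (J(O) = 4 - 1*12 = 4 - 12 = -8)
U(x) = 7 + x² (U(x) = 7 + x*x = 7 + x²)
o(210) + U(J(12)) = 210 + (7 + (-8)²) = 210 + (7 + 64) = 210 + 71 = 281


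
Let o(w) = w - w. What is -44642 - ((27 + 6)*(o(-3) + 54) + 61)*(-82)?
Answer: 106484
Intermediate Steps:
o(w) = 0
-44642 - ((27 + 6)*(o(-3) + 54) + 61)*(-82) = -44642 - ((27 + 6)*(0 + 54) + 61)*(-82) = -44642 - (33*54 + 61)*(-82) = -44642 - (1782 + 61)*(-82) = -44642 - 1843*(-82) = -44642 - 1*(-151126) = -44642 + 151126 = 106484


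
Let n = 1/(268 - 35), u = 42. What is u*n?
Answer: 42/233 ≈ 0.18026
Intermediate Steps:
n = 1/233 ≈ 0.0042918
u*n = 42*(1/233) = 42/233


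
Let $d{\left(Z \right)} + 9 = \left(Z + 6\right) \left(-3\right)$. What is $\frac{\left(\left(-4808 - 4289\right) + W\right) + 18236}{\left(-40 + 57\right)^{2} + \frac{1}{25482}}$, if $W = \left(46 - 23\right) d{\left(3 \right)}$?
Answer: $\frac{211780902}{7364299} \approx 28.758$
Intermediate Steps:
$d{\left(Z \right)} = -27 - 3 Z$ ($d{\left(Z \right)} = -9 + \left(Z + 6\right) \left(-3\right) = -9 + \left(6 + Z\right) \left(-3\right) = -9 - \left(18 + 3 Z\right) = -27 - 3 Z$)
$W = -828$ ($W = \left(46 - 23\right) \left(-27 - 9\right) = 23 \left(-27 - 9\right) = 23 \left(-36\right) = -828$)
$\frac{\left(\left(-4808 - 4289\right) + W\right) + 18236}{\left(-40 + 57\right)^{2} + \frac{1}{25482}} = \frac{\left(\left(-4808 - 4289\right) - 828\right) + 18236}{\left(-40 + 57\right)^{2} + \frac{1}{25482}} = \frac{\left(-9097 - 828\right) + 18236}{17^{2} + \frac{1}{25482}} = \frac{-9925 + 18236}{289 + \frac{1}{25482}} = \frac{8311}{\frac{7364299}{25482}} = 8311 \cdot \frac{25482}{7364299} = \frac{211780902}{7364299}$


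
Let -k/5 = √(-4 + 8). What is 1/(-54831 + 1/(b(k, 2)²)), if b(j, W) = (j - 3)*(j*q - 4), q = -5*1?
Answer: -357604/19607784923 ≈ -1.8238e-5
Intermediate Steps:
q = -5
k = -10 (k = -5*√(-4 + 8) = -5*√4 = -5*2 = -10)
b(j, W) = (-4 - 5*j)*(-3 + j) (b(j, W) = (j - 3)*(j*(-5) - 4) = (-3 + j)*(-5*j - 4) = (-3 + j)*(-4 - 5*j) = (-4 - 5*j)*(-3 + j))
1/(-54831 + 1/(b(k, 2)²)) = 1/(-54831 + 1/((12 - 5*(-10)² + 11*(-10))²)) = 1/(-54831 + 1/((12 - 5*100 - 110)²)) = 1/(-54831 + 1/((12 - 500 - 110)²)) = 1/(-54831 + 1/((-598)²)) = 1/(-54831 + 1/357604) = 1/(-19607784923/357604) = -357604/19607784923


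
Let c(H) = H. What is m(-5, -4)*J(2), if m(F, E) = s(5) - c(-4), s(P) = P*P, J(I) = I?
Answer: 58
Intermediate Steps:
s(P) = P²
m(F, E) = 29 (m(F, E) = 5² - 1*(-4) = 25 + 4 = 29)
m(-5, -4)*J(2) = 29*2 = 58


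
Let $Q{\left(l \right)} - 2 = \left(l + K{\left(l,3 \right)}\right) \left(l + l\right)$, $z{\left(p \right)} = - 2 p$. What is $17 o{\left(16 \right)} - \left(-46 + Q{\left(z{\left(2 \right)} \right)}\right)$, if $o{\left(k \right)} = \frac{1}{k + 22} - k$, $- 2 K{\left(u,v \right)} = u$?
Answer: $- \frac{9255}{38} \approx -243.55$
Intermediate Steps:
$K{\left(u,v \right)} = - \frac{u}{2}$
$Q{\left(l \right)} = 2 + l^{2}$ ($Q{\left(l \right)} = 2 + \left(l - \frac{l}{2}\right) \left(l + l\right) = 2 + \frac{l}{2} \cdot 2 l = 2 + l^{2}$)
$o{\left(k \right)} = \frac{1}{22 + k} - k$
$17 o{\left(16 \right)} - \left(-46 + Q{\left(z{\left(2 \right)} \right)}\right) = 17 \frac{1 - 16^{2} - 352}{22 + 16} + \left(46 - \left(2 + \left(\left(-2\right) 2\right)^{2}\right)\right) = 17 \frac{1 - 256 - 352}{38} + \left(46 - \left(2 + \left(-4\right)^{2}\right)\right) = 17 \frac{1 - 256 - 352}{38} + \left(46 - \left(2 + 16\right)\right) = 17 \cdot \frac{1}{38} \left(-607\right) + \left(46 - 18\right) = 17 \left(- \frac{607}{38}\right) + \left(46 - 18\right) = - \frac{10319}{38} + 28 = - \frac{9255}{38}$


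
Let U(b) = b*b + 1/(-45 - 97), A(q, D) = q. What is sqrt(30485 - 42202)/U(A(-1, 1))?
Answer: 142*I*sqrt(11717)/141 ≈ 109.01*I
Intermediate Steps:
U(b) = -1/142 + b**2 (U(b) = b**2 + 1/(-142) = b**2 - 1/142 = -1/142 + b**2)
sqrt(30485 - 42202)/U(A(-1, 1)) = sqrt(30485 - 42202)/(-1/142 + (-1)**2) = sqrt(-11717)/(-1/142 + 1) = (I*sqrt(11717))/(141/142) = (I*sqrt(11717))*(142/141) = 142*I*sqrt(11717)/141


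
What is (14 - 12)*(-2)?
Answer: -4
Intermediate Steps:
(14 - 12)*(-2) = 2*(-2) = -4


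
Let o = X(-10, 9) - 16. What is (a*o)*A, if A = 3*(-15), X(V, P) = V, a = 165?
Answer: 193050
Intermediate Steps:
o = -26 (o = -10 - 16 = -26)
A = -45
(a*o)*A = (165*(-26))*(-45) = -4290*(-45) = 193050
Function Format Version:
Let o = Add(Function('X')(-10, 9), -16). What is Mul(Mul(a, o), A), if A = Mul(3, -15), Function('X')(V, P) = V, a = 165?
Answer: 193050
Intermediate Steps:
o = -26 (o = Add(-10, -16) = -26)
A = -45
Mul(Mul(a, o), A) = Mul(Mul(165, -26), -45) = Mul(-4290, -45) = 193050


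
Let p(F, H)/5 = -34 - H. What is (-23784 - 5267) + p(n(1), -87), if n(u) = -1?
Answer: -28786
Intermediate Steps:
p(F, H) = -170 - 5*H (p(F, H) = 5*(-34 - H) = -170 - 5*H)
(-23784 - 5267) + p(n(1), -87) = (-23784 - 5267) + (-170 - 5*(-87)) = -29051 + (-170 + 435) = -29051 + 265 = -28786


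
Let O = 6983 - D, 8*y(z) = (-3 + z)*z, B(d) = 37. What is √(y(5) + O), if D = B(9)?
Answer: √27789/2 ≈ 83.350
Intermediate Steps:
y(z) = z*(-3 + z)/8 (y(z) = ((-3 + z)*z)/8 = (z*(-3 + z))/8 = z*(-3 + z)/8)
D = 37
O = 6946 (O = 6983 - 1*37 = 6983 - 37 = 6946)
√(y(5) + O) = √((⅛)*5*(-3 + 5) + 6946) = √((⅛)*5*2 + 6946) = √(5/4 + 6946) = √(27789/4) = √27789/2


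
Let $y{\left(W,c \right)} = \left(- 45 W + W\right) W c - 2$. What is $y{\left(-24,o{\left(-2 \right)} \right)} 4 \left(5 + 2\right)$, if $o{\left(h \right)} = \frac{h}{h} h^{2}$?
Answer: $-2838584$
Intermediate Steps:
$o{\left(h \right)} = h^{2}$ ($o{\left(h \right)} = 1 h^{2} = h^{2}$)
$y{\left(W,c \right)} = -2 - 44 c W^{2}$ ($y{\left(W,c \right)} = - 44 W W c - 2 = - 44 W^{2} c - 2 = - 44 c W^{2} - 2 = -2 - 44 c W^{2}$)
$y{\left(-24,o{\left(-2 \right)} \right)} 4 \left(5 + 2\right) = \left(-2 - 44 \left(-2\right)^{2} \left(-24\right)^{2}\right) 4 \left(5 + 2\right) = \left(-2 - 176 \cdot 576\right) 4 \cdot 7 = \left(-2 - 101376\right) 28 = \left(-101378\right) 28 = -2838584$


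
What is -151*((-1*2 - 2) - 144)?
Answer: 22348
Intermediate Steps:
-151*((-1*2 - 2) - 144) = -151*((-2 - 2) - 144) = -151*(-4 - 144) = -151*(-148) = 22348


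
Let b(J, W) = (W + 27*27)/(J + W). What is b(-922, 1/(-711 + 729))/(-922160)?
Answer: 13123/15303245200 ≈ 8.5753e-7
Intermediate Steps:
b(J, W) = (729 + W)/(J + W) (b(J, W) = (W + 729)/(J + W) = (729 + W)/(J + W))
b(-922, 1/(-711 + 729))/(-922160) = ((729 + 1/(-711 + 729))/(-922 + 1/(-711 + 729)))/(-922160) = ((729 + 1/18)/(-922 + 1/18))*(-1/922160) = ((13123/18)/(-16595/18))*(-1/922160) = -18/16595*13123/18*(-1/922160) = -13123/16595*(-1/922160) = 13123/15303245200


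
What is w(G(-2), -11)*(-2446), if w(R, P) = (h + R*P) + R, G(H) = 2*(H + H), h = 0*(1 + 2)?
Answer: -195680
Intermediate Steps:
h = 0 (h = 0*3 = 0)
G(H) = 4*H (G(H) = 2*(2*H) = 4*H)
w(R, P) = R + P*R (w(R, P) = (0 + R*P) + R = (0 + P*R) + R = P*R + R = R + P*R)
w(G(-2), -11)*(-2446) = ((4*(-2))*(1 - 11))*(-2446) = -8*(-10)*(-2446) = 80*(-2446) = -195680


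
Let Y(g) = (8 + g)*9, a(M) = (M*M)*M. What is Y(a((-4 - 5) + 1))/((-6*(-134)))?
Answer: -378/67 ≈ -5.6418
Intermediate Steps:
a(M) = M³ (a(M) = M²*M = M³)
Y(g) = 72 + 9*g
Y(a((-4 - 5) + 1))/((-6*(-134))) = (72 + 9*((-4 - 5) + 1)³)/((-6*(-134))) = (72 + 9*(-9 + 1)³)/804 = (72 + 9*(-8)³)*(1/804) = (72 + 9*(-512))*(1/804) = (72 - 4608)*(1/804) = -4536*1/804 = -378/67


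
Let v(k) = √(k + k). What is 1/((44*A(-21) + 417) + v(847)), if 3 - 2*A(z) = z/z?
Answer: 461/210827 - 11*√14/210827 ≈ 0.0019914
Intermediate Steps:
A(z) = 1 (A(z) = 3/2 - z/(2*z) = 3/2 - ½*1 = 3/2 - ½ = 1)
v(k) = √2*√k (v(k) = √(2*k) = √2*√k)
1/((44*A(-21) + 417) + v(847)) = 1/((44*1 + 417) + √2*√847) = 1/((44 + 417) + √2*(11*√7)) = 1/(461 + 11*√14)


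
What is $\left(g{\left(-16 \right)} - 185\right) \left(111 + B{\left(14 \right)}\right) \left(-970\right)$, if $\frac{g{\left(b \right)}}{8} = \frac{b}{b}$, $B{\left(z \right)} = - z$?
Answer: $16653930$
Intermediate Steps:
$g{\left(b \right)} = 8$ ($g{\left(b \right)} = 8 \frac{b}{b} = 8 \cdot 1 = 8$)
$\left(g{\left(-16 \right)} - 185\right) \left(111 + B{\left(14 \right)}\right) \left(-970\right) = \left(8 - 185\right) \left(111 - 14\right) \left(-970\right) = - 177 \left(111 - 14\right) \left(-970\right) = \left(-177\right) 97 \left(-970\right) = \left(-17169\right) \left(-970\right) = 16653930$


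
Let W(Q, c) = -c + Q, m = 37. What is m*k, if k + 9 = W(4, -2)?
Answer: -111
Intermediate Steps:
W(Q, c) = Q - c
k = -3 (k = -9 + (4 - 1*(-2)) = -9 + (4 + 2) = -9 + 6 = -3)
m*k = 37*(-3) = -111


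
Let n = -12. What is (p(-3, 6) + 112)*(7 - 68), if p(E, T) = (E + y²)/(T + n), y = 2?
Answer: -40931/6 ≈ -6821.8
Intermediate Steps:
p(E, T) = (4 + E)/(-12 + T) (p(E, T) = (E + 2²)/(T - 12) = (E + 4)/(-12 + T) = (4 + E)/(-12 + T))
(p(-3, 6) + 112)*(7 - 68) = ((4 - 3)/(-12 + 6) + 112)*(7 - 68) = (1/(-6) + 112)*(-61) = (-⅙*1 + 112)*(-61) = (-⅙ + 112)*(-61) = (671/6)*(-61) = -40931/6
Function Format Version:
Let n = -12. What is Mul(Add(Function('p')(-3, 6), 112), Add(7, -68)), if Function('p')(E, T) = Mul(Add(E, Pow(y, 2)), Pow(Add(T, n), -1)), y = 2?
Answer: Rational(-40931, 6) ≈ -6821.8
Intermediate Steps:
Function('p')(E, T) = Mul(Pow(Add(-12, T), -1), Add(4, E)) (Function('p')(E, T) = Mul(Add(E, Pow(2, 2)), Pow(Add(T, -12), -1)) = Mul(Add(E, 4), Pow(Add(-12, T), -1)) = Mul(Add(4, E), Pow(Add(-12, T), -1)) = Mul(Pow(Add(-12, T), -1), Add(4, E)))
Mul(Add(Function('p')(-3, 6), 112), Add(7, -68)) = Mul(Add(Mul(Pow(Add(-12, 6), -1), Add(4, -3)), 112), Add(7, -68)) = Mul(Add(Mul(Pow(-6, -1), 1), 112), -61) = Mul(Add(Mul(Rational(-1, 6), 1), 112), -61) = Mul(Add(Rational(-1, 6), 112), -61) = Mul(Rational(671, 6), -61) = Rational(-40931, 6)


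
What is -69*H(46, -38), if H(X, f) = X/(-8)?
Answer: 1587/4 ≈ 396.75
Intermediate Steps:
H(X, f) = -X/8 (H(X, f) = X*(-⅛) = -X/8)
-69*H(46, -38) = -(-69)*46/8 = -69*(-23/4) = 1587/4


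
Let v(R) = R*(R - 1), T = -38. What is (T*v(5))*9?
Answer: -6840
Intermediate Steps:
v(R) = R*(-1 + R)
(T*v(5))*9 = -190*(-1 + 5)*9 = -190*4*9 = -38*20*9 = -760*9 = -6840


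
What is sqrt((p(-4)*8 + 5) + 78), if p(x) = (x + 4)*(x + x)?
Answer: sqrt(83) ≈ 9.1104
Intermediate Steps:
p(x) = 2*x*(4 + x) (p(x) = (4 + x)*(2*x) = 2*x*(4 + x))
sqrt((p(-4)*8 + 5) + 78) = sqrt(((2*(-4)*(4 - 4))*8 + 5) + 78) = sqrt(((2*(-4)*0)*8 + 5) + 78) = sqrt((0*8 + 5) + 78) = sqrt((0 + 5) + 78) = sqrt(5 + 78) = sqrt(83)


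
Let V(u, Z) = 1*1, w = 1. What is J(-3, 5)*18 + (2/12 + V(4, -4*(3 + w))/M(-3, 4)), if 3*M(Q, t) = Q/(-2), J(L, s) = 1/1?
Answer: 121/6 ≈ 20.167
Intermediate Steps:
V(u, Z) = 1
J(L, s) = 1
M(Q, t) = -Q/6 (M(Q, t) = (Q/(-2))/3 = (Q*(-1/2))/3 = (-Q/2)/3 = -Q/6)
J(-3, 5)*18 + (2/12 + V(4, -4*(3 + w))/M(-3, 4)) = 1*18 + (2/12 + 1/(-1/6*(-3))) = 18 + (2*(1/12) + 1/(1/2)) = 18 + (1/6 + 1*2) = 18 + (1/6 + 2) = 18 + 13/6 = 121/6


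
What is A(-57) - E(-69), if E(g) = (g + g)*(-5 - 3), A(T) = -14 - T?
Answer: -1061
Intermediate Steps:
E(g) = -16*g (E(g) = (2*g)*(-8) = -16*g)
A(-57) - E(-69) = (-14 - 1*(-57)) - (-16)*(-69) = (-14 + 57) - 1*1104 = 43 - 1104 = -1061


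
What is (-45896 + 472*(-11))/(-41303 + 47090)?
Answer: -51088/5787 ≈ -8.8281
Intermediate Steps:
(-45896 + 472*(-11))/(-41303 + 47090) = (-45896 - 5192)/5787 = -51088*1/5787 = -51088/5787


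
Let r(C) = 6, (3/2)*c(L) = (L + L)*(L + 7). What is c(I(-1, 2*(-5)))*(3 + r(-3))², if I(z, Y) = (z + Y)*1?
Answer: 4752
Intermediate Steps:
I(z, Y) = Y + z (I(z, Y) = (Y + z)*1 = Y + z)
c(L) = 4*L*(7 + L)/3 (c(L) = 2*((L + L)*(L + 7))/3 = 2*((2*L)*(7 + L))/3 = 2*(2*L*(7 + L))/3 = 4*L*(7 + L)/3)
c(I(-1, 2*(-5)))*(3 + r(-3))² = (4*(2*(-5) - 1)*(7 + (2*(-5) - 1))/3)*(3 + 6)² = (4*(-10 - 1)*(7 + (-10 - 1))/3)*9² = ((4/3)*(-11)*(7 - 11))*81 = ((4/3)*(-11)*(-4))*81 = (176/3)*81 = 4752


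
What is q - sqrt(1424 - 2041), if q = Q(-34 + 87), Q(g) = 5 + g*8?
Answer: 429 - I*sqrt(617) ≈ 429.0 - 24.839*I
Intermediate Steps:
Q(g) = 5 + 8*g
q = 429 (q = 5 + 8*(-34 + 87) = 5 + 8*53 = 5 + 424 = 429)
q - sqrt(1424 - 2041) = 429 - sqrt(1424 - 2041) = 429 - sqrt(-617) = 429 - I*sqrt(617)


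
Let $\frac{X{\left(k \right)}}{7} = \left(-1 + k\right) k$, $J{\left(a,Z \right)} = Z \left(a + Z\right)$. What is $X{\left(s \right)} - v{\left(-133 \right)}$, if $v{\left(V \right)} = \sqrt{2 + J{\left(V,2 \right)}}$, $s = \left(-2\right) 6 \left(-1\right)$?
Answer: $924 - 2 i \sqrt{65} \approx 924.0 - 16.125 i$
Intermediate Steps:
$J{\left(a,Z \right)} = Z \left(Z + a\right)$
$s = 12$ ($s = \left(-12\right) \left(-1\right) = 12$)
$v{\left(V \right)} = \sqrt{6 + 2 V}$ ($v{\left(V \right)} = \sqrt{2 + 2 \left(2 + V\right)} = \sqrt{2 + \left(4 + 2 V\right)} = \sqrt{6 + 2 V}$)
$X{\left(k \right)} = 7 k \left(-1 + k\right)$ ($X{\left(k \right)} = 7 \left(-1 + k\right) k = 7 k \left(-1 + k\right)$)
$X{\left(s \right)} - v{\left(-133 \right)} = 7 \cdot 12 \left(-1 + 12\right) - \sqrt{6 + 2 \left(-133\right)} = 7 \cdot 12 \cdot 11 - \sqrt{6 - 266} = 924 - \sqrt{-260} = 924 - 2 i \sqrt{65}$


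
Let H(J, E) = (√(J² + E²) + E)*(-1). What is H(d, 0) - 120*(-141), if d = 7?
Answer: 16913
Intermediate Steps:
H(J, E) = -E - √(E² + J²) (H(J, E) = (√(E² + J²) + E)*(-1) = (E + √(E² + J²))*(-1) = -E - √(E² + J²))
H(d, 0) - 120*(-141) = (-1*0 - √(0² + 7²)) - 120*(-141) = (0 - √(0 + 49)) + 16920 = (0 - √49) + 16920 = (0 - 1*7) + 16920 = (0 - 7) + 16920 = -7 + 16920 = 16913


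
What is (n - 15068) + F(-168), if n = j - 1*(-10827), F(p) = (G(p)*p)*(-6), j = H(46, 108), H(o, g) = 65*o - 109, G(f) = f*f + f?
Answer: 28279088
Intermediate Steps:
G(f) = f + f**2 (G(f) = f**2 + f = f + f**2)
H(o, g) = -109 + 65*o
j = 2881 (j = -109 + 65*46 = -109 + 2990 = 2881)
F(p) = -6*p**2*(1 + p) (F(p) = ((p*(1 + p))*p)*(-6) = (p**2*(1 + p))*(-6) = -6*p**2*(1 + p))
n = 13708 (n = 2881 - 1*(-10827) = 2881 + 10827 = 13708)
(n - 15068) + F(-168) = (13708 - 15068) + 6*(-168)**2*(-1 - 1*(-168)) = -1360 + 6*28224*(-1 + 168) = -1360 + 6*28224*167 = -1360 + 28280448 = 28279088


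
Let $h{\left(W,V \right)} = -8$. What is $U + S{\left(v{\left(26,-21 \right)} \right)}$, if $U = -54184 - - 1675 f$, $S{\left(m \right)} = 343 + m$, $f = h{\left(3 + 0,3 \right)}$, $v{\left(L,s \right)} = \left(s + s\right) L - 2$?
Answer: $-68335$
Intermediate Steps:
$v{\left(L,s \right)} = -2 + 2 L s$ ($v{\left(L,s \right)} = 2 s L - 2 = 2 L s - 2 = -2 + 2 L s$)
$f = -8$
$U = -67584$ ($U = -54184 - \left(-1675\right) \left(-8\right) = -54184 - 13400 = -67584$)
$U + S{\left(v{\left(26,-21 \right)} \right)} = -67584 + \left(343 + \left(-2 + 2 \cdot 26 \left(-21\right)\right)\right) = -67584 + \left(343 - 1094\right) = -67584 - 751 = -68335$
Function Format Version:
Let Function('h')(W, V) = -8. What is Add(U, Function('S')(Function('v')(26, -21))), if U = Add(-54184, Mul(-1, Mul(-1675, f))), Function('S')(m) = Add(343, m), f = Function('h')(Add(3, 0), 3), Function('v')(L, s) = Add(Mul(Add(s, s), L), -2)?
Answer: -68335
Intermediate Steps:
Function('v')(L, s) = Add(-2, Mul(2, L, s)) (Function('v')(L, s) = Add(Mul(Mul(2, s), L), -2) = Add(Mul(2, L, s), -2) = Add(-2, Mul(2, L, s)))
f = -8
U = -67584 (U = Add(-54184, Mul(-1, Mul(-1675, -8))) = Add(-54184, Mul(-1, 13400)) = Add(-54184, -13400) = -67584)
Add(U, Function('S')(Function('v')(26, -21))) = Add(-67584, Add(343, Add(-2, Mul(2, 26, -21)))) = Add(-67584, Add(343, Add(-2, -1092))) = Add(-67584, Add(343, -1094)) = Add(-67584, -751) = -68335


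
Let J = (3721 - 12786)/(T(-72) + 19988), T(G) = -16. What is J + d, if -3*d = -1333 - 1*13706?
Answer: 100110571/19972 ≈ 5012.5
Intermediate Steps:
J = -9065/19972 (J = (3721 - 12786)/(-16 + 19988) = -9065/19972 ≈ -0.45389)
d = 5013 (d = -(-1333 - 1*13706)/3 = -(-1333 - 13706)/3 = -⅓*(-15039) = 5013)
J + d = -9065/19972 + 5013 = 100110571/19972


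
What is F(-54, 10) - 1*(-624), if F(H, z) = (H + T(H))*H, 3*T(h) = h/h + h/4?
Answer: 3765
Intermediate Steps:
T(h) = 1/3 + h/12 (T(h) = (h/h + h/4)/3 = (1 + h*(1/4))/3 = (1 + h/4)/3 = 1/3 + h/12)
F(H, z) = H*(1/3 + 13*H/12) (F(H, z) = (H + (1/3 + H/12))*H = (1/3 + 13*H/12)*H = H*(1/3 + 13*H/12))
F(-54, 10) - 1*(-624) = (1/12)*(-54)*(4 + 13*(-54)) - 1*(-624) = (1/12)*(-54)*(4 - 702) + 624 = (1/12)*(-54)*(-698) + 624 = 3141 + 624 = 3765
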